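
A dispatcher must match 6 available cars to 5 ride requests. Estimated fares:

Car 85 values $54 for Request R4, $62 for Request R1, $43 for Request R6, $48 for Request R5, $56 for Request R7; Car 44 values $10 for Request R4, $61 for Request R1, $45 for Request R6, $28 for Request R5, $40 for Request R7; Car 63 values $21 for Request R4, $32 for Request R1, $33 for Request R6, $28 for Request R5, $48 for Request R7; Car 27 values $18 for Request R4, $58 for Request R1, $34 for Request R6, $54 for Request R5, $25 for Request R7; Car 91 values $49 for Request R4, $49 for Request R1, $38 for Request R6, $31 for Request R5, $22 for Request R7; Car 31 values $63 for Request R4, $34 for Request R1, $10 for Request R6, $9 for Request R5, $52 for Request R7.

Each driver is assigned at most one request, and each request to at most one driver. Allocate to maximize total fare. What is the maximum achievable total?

This is the linear assignment problem.
Optimal: Car 31→Request R4 ($63), Car 85→Request R1 ($62), Car 44→Request R6 ($45), Car 27→Request R5 ($54), Car 63→Request R7 ($48) — total 63+62+45+54+48 = $272.
Swapping Car 27↔Car 44 (Car 27→Request R6 $34, Car 44→Request R5 $28) loses 37.

Maximum total: $272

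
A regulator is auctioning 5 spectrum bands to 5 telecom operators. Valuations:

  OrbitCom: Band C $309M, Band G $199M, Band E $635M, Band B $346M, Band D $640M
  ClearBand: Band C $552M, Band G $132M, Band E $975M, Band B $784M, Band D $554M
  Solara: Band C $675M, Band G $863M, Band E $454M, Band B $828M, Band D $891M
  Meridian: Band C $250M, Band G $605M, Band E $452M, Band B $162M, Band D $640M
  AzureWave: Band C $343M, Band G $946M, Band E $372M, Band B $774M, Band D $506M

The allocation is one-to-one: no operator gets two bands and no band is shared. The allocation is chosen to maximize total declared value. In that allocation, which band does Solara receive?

Solara receives Band B.

Optimal: OrbitCom→Band C ($309M), ClearBand→Band E ($975M), Solara→Band B ($828M), Meridian→Band D ($640M), AzureWave→Band G ($946M) — total 309+975+828+640+946 = $3698M.
Swapping Meridian↔Solara (Meridian→Band B $162M, Solara→Band D $891M) loses 415.
Solara's own top band is Band D ($891M), but forcing Solara→Band D and reassigning the rest optimally gives only $3554M — worse by 144.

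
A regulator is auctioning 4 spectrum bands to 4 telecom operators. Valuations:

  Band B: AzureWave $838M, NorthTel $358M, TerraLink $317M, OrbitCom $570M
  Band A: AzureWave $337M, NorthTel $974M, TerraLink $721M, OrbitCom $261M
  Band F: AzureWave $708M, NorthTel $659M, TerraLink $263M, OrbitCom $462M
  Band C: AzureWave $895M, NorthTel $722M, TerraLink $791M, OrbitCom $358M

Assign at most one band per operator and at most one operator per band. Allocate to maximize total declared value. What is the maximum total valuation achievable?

Optimal: AzureWave→Band B ($838M), NorthTel→Band A ($974M), TerraLink→Band C ($791M), OrbitCom→Band F ($462M) — total 838+974+791+462 = $3065M.
Max-entry greedy (repeatedly take the single best remaining cell) gives $2702M, worse by 363.
Next-best assignment: AzureWave→Band F, NorthTel→Band A, TerraLink→Band C, OrbitCom→Band B = $3043M.

Max total: $3065M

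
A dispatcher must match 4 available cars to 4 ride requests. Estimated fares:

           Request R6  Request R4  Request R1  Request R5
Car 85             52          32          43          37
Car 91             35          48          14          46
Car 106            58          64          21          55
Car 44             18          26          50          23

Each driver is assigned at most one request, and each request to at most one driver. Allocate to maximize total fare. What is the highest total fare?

Max total: $212

Optimal: Car 85→Request R6 ($52), Car 91→Request R5 ($46), Car 106→Request R4 ($64), Car 44→Request R1 ($50) — total 52+46+64+50 = $212.
Swapping Car 44↔Car 91 (Car 44→Request R5 $23, Car 91→Request R1 $14) loses 59.
No other one-to-one assignment exceeds $212.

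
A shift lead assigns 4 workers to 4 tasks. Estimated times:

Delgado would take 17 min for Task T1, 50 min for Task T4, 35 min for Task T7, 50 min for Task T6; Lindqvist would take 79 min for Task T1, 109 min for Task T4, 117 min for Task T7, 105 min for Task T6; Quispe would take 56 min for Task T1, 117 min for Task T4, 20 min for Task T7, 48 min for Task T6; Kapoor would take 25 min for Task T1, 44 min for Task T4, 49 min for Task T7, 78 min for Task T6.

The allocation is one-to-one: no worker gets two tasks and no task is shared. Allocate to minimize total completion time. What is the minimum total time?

Min total: 186 min

Treat this as an assignment problem: match each worker to one task.
Optimal: Delgado→Task T1 (17 min), Lindqvist→Task T6 (105 min), Quispe→Task T7 (20 min), Kapoor→Task T4 (44 min) — total 17+105+20+44 = 186 min.
Next-best assignment: Delgado→Task T6, Lindqvist→Task T1, Quispe→Task T7, Kapoor→Task T4 = 193 min.
Every other assignment is strictly worse.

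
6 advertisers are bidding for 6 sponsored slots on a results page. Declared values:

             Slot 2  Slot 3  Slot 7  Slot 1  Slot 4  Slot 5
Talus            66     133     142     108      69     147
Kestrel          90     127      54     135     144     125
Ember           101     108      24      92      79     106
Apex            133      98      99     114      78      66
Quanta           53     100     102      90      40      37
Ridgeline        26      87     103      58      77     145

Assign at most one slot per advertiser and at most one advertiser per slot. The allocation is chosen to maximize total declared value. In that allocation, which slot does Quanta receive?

Optimal: Talus→Slot 7 ($142), Kestrel→Slot 4 ($144), Ember→Slot 3 ($108), Apex→Slot 2 ($133), Quanta→Slot 1 ($90), Ridgeline→Slot 5 ($145) — total 142+144+108+133+90+145 = $762.
Column-greedy (each slot in turn goes to its best remaining advertiser) gives $620, worse by 142.
Swapping Quanta↔Talus (Quanta→Slot 7 $102, Talus→Slot 1 $108) loses 22.
Quanta's own top slot is Slot 7 ($102), but forcing Quanta→Slot 7 and reassigning the rest optimally gives only $749 — worse by 13.

Quanta receives Slot 1.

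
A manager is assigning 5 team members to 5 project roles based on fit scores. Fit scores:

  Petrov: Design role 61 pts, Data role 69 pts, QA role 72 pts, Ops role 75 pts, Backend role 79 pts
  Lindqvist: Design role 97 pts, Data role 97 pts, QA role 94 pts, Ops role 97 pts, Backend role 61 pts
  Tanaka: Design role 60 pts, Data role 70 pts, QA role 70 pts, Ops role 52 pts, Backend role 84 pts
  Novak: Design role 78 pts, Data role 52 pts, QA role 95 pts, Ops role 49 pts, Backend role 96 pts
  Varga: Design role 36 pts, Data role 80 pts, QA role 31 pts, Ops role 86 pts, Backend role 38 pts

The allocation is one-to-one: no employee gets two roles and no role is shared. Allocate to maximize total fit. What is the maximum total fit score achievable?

Maximum total: 431 pts

Optimal: Petrov→Data role (69 pts), Lindqvist→Design role (97 pts), Tanaka→Backend role (84 pts), Novak→QA role (95 pts), Varga→Ops role (86 pts) — total 69+97+84+95+86 = 431 pts.
Row-greedy (each employee in turn takes its best remaining role) gives 427 pts, worse by 4.
Checked against all permutations: 431 pts is optimal.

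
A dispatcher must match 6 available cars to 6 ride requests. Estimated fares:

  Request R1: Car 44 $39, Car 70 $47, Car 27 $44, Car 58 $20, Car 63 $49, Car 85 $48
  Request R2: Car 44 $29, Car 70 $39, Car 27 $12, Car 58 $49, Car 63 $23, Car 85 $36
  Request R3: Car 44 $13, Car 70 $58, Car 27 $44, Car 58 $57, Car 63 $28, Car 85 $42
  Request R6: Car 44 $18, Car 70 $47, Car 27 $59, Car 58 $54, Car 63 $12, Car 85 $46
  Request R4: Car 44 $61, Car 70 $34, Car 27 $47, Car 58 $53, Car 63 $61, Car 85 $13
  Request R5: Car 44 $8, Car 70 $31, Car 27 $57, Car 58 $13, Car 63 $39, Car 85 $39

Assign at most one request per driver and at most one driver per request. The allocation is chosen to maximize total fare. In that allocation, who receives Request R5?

This is the linear assignment problem.
Optimal: Car 44→Request R4 ($61), Car 70→Request R3 ($58), Car 27→Request R5 ($57), Car 58→Request R2 ($49), Car 63→Request R1 ($49), Car 85→Request R6 ($46) — total 61+58+57+49+49+46 = $320.
Max-entry greedy (repeatedly take the single best remaining cell) gives $315, worse by 5.
Swapping Car 85↔Car 58 (Car 85→Request R2 $36, Car 58→Request R6 $54) loses 5.
Car 27's own top request is Request R6 ($59), but forcing Car 27→Request R6 and reassigning the rest optimally gives only $315 — worse by 5.

Car 27 receives Request R5.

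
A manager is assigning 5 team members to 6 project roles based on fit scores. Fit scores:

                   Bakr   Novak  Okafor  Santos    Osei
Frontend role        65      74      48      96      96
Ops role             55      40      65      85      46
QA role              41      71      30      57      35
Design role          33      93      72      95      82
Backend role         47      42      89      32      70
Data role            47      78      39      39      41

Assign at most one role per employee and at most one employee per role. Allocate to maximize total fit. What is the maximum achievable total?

Optimal: Bakr→Ops role (55 pts), Novak→Data role (78 pts), Okafor→Backend role (89 pts), Santos→Design role (95 pts), Osei→Frontend role (96 pts) — total 55+78+89+95+96 = 413 pts.
Row-greedy (each employee in turn takes its best remaining role) gives 373 pts, worse by 40.

Max total: 413 pts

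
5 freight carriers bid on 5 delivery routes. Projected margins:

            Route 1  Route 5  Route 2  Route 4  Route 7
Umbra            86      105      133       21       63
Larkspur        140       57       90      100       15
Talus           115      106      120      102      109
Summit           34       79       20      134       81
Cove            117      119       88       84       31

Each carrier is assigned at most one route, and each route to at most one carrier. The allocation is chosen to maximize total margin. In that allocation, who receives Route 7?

Talus receives Route 7.

Optimal: Umbra→Route 2 ($133k), Larkspur→Route 1 ($140k), Talus→Route 7 ($109k), Summit→Route 4 ($134k), Cove→Route 5 ($119k) — total 133+140+109+134+119 = $635k.
Next-best assignment: Umbra→Route 5, Larkspur→Route 1, Talus→Route 7, Summit→Route 4, Cove→Route 2 = $576k.
Every other assignment is strictly worse.
Talus's own top route is Route 2 ($120k), but forcing Talus→Route 2 and reassigning the rest optimally gives only $576k — worse by 59.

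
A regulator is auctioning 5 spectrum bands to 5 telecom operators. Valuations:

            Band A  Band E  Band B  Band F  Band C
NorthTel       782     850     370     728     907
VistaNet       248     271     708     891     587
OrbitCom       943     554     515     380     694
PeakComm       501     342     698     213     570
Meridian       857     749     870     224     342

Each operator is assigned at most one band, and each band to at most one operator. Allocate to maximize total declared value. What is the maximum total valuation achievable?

Treat this as an assignment problem: match each operator to one band.
Optimal: NorthTel→Band C ($907M), VistaNet→Band F ($891M), OrbitCom→Band A ($943M), PeakComm→Band B ($698M), Meridian→Band E ($749M) — total 907+891+943+698+749 = $4188M.
Max-entry greedy (repeatedly take the single best remaining cell) gives $3953M, worse by 235.
Next-best assignment: NorthTel→Band E, VistaNet→Band F, OrbitCom→Band A, PeakComm→Band C, Meridian→Band B = $4124M.
Swapping PeakComm↔OrbitCom (PeakComm→Band A $501M, OrbitCom→Band B $515M) loses 625.

Max total: $4188M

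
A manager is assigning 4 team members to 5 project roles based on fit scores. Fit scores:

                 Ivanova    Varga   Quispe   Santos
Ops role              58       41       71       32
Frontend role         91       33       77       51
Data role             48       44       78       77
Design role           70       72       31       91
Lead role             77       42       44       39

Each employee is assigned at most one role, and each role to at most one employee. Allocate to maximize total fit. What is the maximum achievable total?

Max total: 311 pts

Optimal: Ivanova→Frontend role (91 pts), Varga→Design role (72 pts), Quispe→Ops role (71 pts), Santos→Data role (77 pts) — total 91+72+71+77 = 311 pts.
Row-greedy (each employee in turn takes its best remaining role) gives 280 pts, worse by 31.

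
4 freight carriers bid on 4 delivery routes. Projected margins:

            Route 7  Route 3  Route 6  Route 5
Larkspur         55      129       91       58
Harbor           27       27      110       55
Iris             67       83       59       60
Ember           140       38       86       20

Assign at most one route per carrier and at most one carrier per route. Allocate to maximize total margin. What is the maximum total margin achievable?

Max total: $439k

Optimal: Larkspur→Route 3 ($129k), Harbor→Route 6 ($110k), Iris→Route 5 ($60k), Ember→Route 7 ($140k) — total 129+110+60+140 = $439k.
Row-greedy (each carrier in turn takes its best remaining route) gives $326k, worse by 113.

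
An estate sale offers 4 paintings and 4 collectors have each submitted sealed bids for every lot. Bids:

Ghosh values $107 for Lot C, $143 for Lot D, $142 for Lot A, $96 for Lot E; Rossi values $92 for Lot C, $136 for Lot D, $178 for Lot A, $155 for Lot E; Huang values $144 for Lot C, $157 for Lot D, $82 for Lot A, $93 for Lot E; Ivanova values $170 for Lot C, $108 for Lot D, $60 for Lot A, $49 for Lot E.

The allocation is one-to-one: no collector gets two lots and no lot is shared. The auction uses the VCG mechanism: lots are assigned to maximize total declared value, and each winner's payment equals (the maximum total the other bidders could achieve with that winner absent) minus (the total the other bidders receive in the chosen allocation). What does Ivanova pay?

Efficient allocation: Ghosh→Lot A ($142), Rossi→Lot E ($155), Huang→Lot D ($157), Ivanova→Lot C ($170); total welfare W = $624.
Ivanova receives Lot C at value $170, so the others get W − 170 = $454.
Without Ivanova: best allocation of the remaining 3 bidders over all 4 lots is Ghosh→Lot D ($143), Rossi→Lot A ($178), Huang→Lot C ($144), total $465.
VCG payment = (others' best without Ivanova) − (others' welfare with Ivanova) = 465 − 454 = $11.

Ivanova pays $11.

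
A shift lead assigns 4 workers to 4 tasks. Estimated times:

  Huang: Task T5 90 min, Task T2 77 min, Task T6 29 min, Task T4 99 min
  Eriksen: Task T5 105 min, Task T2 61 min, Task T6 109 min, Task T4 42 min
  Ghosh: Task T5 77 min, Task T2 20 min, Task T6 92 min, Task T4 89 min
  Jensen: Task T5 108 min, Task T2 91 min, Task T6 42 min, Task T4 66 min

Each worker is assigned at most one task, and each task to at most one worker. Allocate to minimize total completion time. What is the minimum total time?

Min total: 194 min

This is the linear assignment problem.
Optimal: Huang→Task T5 (90 min), Eriksen→Task T4 (42 min), Ghosh→Task T2 (20 min), Jensen→Task T6 (42 min) — total 90+42+20+42 = 194 min.
Row-greedy (each worker in turn takes its cheapest remaining task) gives 199 min, worse by 5.
Every other assignment is strictly worse.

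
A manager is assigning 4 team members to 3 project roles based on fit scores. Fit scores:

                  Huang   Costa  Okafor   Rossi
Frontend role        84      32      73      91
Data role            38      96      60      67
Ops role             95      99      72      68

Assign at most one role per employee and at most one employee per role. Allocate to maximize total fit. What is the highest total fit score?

Maximum total: 282 pts

Optimal: Rossi→Frontend role (91 pts), Costa→Data role (96 pts), Huang→Ops role (95 pts) — total 91+96+95 = 282 pts.
Row-greedy (each employee in turn takes its best remaining role) gives 264 pts, worse by 18.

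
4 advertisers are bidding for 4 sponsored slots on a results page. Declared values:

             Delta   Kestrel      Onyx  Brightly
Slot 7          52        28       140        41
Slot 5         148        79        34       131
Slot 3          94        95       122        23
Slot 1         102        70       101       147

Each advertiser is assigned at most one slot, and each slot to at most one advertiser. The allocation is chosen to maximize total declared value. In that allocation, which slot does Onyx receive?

Optimal: Delta→Slot 5 ($148), Kestrel→Slot 3 ($95), Onyx→Slot 7 ($140), Brightly→Slot 1 ($147) — total 148+95+140+147 = $530.

Onyx receives Slot 7.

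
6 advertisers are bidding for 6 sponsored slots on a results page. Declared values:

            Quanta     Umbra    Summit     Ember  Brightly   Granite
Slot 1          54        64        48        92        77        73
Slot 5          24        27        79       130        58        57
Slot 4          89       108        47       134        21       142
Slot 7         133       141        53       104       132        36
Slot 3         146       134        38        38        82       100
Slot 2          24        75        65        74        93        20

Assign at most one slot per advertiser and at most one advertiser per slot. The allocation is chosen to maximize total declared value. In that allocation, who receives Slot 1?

Brightly receives Slot 1.

Optimal: Quanta→Slot 3 ($146), Umbra→Slot 7 ($141), Summit→Slot 2 ($65), Ember→Slot 5 ($130), Brightly→Slot 1 ($77), Granite→Slot 4 ($142) — total 146+141+65+130+77+142 = $701.
Max-entry greedy (repeatedly take the single best remaining cell) gives $700, worse by 1.
No other one-to-one assignment exceeds $701.
Brightly's own top slot is Slot 7 ($132), but forcing Brightly→Slot 7 and reassigning the rest optimally gives only $679 — worse by 22.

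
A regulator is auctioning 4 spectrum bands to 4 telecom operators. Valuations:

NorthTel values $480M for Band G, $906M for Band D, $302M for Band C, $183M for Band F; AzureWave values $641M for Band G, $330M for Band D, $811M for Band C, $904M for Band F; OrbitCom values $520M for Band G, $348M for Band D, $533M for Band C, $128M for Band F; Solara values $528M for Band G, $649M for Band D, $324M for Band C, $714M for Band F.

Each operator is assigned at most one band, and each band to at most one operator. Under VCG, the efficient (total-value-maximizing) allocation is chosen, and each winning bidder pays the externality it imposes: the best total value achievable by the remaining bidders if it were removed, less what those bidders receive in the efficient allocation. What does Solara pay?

Efficient allocation: NorthTel→Band D ($906M), AzureWave→Band C ($811M), OrbitCom→Band G ($520M), Solara→Band F ($714M); total welfare W = $2951M.
Solara receives Band F at value $714M, so the others get W − 714 = $2237M.
Without Solara: best allocation of the remaining 3 bidders over all 4 bands is NorthTel→Band D ($906M), AzureWave→Band F ($904M), OrbitCom→Band C ($533M), total $2343M.
VCG payment = (others' best without Solara) − (others' welfare with Solara) = 2343 − 2237 = $106M.

Solara pays $106M.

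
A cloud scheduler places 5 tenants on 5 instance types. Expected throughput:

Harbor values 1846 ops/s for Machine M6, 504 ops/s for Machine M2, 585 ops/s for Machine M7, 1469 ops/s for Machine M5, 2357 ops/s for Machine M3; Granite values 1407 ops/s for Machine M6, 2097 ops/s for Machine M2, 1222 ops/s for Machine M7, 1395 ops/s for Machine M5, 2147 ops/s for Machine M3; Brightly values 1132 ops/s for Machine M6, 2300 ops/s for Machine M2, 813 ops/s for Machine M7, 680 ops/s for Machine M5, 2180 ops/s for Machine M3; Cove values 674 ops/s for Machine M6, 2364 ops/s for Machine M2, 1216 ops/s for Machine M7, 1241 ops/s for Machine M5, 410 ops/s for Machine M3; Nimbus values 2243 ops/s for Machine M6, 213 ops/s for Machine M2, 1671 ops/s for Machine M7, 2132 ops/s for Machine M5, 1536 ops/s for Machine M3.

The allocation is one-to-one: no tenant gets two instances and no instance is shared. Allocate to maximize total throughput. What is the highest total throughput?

Max total: 9744 ops/s

Treat this as an assignment problem: match each tenant to one instance.
Optimal: Harbor→Machine M6 (1846 ops/s), Granite→Machine M7 (1222 ops/s), Brightly→Machine M3 (2180 ops/s), Cove→Machine M2 (2364 ops/s), Nimbus→Machine M5 (2132 ops/s) — total 1846+1222+2180+2364+2132 = 9744 ops/s.
Column-greedy (each instance in turn goes to its best remaining tenant) gives 9478 ops/s, worse by 266.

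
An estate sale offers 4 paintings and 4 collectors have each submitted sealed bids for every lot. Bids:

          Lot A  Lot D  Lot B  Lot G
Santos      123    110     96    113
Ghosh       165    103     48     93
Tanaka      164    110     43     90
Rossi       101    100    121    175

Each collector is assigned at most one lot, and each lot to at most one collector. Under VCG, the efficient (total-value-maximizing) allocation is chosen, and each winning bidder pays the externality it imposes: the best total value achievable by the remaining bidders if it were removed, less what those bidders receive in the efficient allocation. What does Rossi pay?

Rossi pays $17.

Efficient allocation: Santos→Lot B ($96), Ghosh→Lot A ($165), Tanaka→Lot D ($110), Rossi→Lot G ($175); total welfare W = $546.
Rossi receives Lot G at value $175, so the others get W − 175 = $371.
Without Rossi: best allocation of the remaining 3 bidders over all 4 lots is Santos→Lot G ($113), Ghosh→Lot A ($165), Tanaka→Lot D ($110), total $388.
VCG payment = (others' best without Rossi) − (others' welfare with Rossi) = 388 − 371 = $17.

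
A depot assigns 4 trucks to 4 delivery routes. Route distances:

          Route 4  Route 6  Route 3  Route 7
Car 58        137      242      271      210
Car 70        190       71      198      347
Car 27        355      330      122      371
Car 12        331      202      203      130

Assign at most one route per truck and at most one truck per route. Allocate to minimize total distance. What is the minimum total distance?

Minimum total: 460 km

This is the linear assignment problem.
Optimal: Car 58→Route 4 (137 km), Car 70→Route 6 (71 km), Car 27→Route 3 (122 km), Car 12→Route 7 (130 km) — total 137+71+122+130 = 460 km.
Next-best assignment: Car 58→Route 6, Car 70→Route 4, Car 27→Route 3, Car 12→Route 7 = 684 km.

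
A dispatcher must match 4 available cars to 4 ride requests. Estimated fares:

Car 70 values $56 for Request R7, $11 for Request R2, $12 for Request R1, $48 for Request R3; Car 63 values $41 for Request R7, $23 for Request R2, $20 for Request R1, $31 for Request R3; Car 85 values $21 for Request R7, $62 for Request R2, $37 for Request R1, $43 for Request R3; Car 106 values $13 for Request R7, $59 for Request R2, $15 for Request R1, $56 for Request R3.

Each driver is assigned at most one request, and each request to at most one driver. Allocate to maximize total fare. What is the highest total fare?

This is the linear assignment problem.
Optimal: Car 70→Request R7 ($56), Car 63→Request R1 ($20), Car 85→Request R2 ($62), Car 106→Request R3 ($56) — total 56+20+62+56 = $194.
Row-greedy (each driver in turn takes its best remaining request) gives $164, worse by 30.

Maximum total: $194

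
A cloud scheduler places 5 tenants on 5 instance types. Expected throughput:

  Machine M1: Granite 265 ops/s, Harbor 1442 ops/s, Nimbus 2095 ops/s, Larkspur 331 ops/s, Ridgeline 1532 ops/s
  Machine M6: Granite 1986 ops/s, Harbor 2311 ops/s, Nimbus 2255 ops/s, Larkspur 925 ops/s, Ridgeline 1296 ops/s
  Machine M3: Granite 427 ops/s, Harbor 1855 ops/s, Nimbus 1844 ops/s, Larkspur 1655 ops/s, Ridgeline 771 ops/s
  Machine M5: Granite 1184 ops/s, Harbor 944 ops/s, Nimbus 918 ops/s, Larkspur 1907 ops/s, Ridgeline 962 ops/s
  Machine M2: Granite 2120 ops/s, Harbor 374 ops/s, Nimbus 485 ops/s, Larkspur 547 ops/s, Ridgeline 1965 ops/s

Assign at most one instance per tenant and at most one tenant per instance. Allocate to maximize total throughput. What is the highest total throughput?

Optimal: Granite→Machine M6 (1986 ops/s), Harbor→Machine M3 (1855 ops/s), Nimbus→Machine M1 (2095 ops/s), Larkspur→Machine M5 (1907 ops/s), Ridgeline→Machine M2 (1965 ops/s) — total 1986+1855+2095+1907+1965 = 9808 ops/s.
Row-greedy (each tenant in turn takes its best remaining instance) gives 9204 ops/s, worse by 604.
Next-best assignment: Granite→Machine M2, Harbor→Machine M6, Nimbus→Machine M3, Larkspur→Machine M5, Ridgeline→Machine M1 = 9714 ops/s.
Every other assignment is strictly worse.

Max total: 9808 ops/s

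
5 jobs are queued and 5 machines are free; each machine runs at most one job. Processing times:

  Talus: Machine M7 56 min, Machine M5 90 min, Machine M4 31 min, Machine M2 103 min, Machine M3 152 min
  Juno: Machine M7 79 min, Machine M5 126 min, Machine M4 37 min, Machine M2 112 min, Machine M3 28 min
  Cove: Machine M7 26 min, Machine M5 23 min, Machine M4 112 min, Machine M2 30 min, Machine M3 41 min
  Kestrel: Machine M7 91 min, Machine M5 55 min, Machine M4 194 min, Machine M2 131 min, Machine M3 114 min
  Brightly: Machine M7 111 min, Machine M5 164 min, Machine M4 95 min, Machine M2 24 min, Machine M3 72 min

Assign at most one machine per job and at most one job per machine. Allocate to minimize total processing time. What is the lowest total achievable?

Optimal: Talus→Machine M4 (31 min), Juno→Machine M3 (28 min), Cove→Machine M7 (26 min), Kestrel→Machine M5 (55 min), Brightly→Machine M2 (24 min) — total 31+28+26+55+24 = 164 min.
Row-greedy (each job in turn takes its cheapest remaining machine) gives 197 min, worse by 33.
Checked against all permutations: 164 min is optimal.

Min total: 164 min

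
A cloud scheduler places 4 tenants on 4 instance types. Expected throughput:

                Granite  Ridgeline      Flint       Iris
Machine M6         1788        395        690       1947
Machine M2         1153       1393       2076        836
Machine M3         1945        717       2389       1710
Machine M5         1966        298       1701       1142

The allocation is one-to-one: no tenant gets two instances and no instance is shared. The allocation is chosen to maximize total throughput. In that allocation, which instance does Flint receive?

Flint receives Machine M3.

This is a one-to-one assignment (maximum-weight bipartite matching).
Optimal: Granite→Machine M5 (1966 ops/s), Ridgeline→Machine M2 (1393 ops/s), Flint→Machine M3 (2389 ops/s), Iris→Machine M6 (1947 ops/s) — total 1966+1393+2389+1947 = 7695 ops/s.
Column-greedy (each instance in turn goes to its best remaining tenant) gives 6266 ops/s, worse by 1429.
Swapping Flint↔Granite (Flint→Machine M5 1701 ops/s, Granite→Machine M3 1945 ops/s) loses 709.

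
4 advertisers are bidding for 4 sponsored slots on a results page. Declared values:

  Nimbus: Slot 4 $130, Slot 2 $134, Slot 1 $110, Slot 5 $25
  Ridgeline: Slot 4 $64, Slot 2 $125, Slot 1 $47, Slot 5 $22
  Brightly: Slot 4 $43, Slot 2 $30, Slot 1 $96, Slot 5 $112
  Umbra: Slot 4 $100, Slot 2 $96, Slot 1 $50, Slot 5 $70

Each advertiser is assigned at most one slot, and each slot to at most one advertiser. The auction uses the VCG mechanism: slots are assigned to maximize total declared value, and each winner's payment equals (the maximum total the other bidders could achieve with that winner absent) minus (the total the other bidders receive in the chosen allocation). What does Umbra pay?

Efficient allocation: Nimbus→Slot 1 ($110), Ridgeline→Slot 2 ($125), Brightly→Slot 5 ($112), Umbra→Slot 4 ($100); total welfare W = $447.
Umbra receives Slot 4 at value $100, so the others get W − 100 = $347.
Without Umbra: best allocation of the remaining 3 bidders over all 4 slots is Nimbus→Slot 4 ($130), Ridgeline→Slot 2 ($125), Brightly→Slot 5 ($112), total $367.
VCG payment = (others' best without Umbra) − (others' welfare with Umbra) = 367 − 347 = $20.

Umbra pays $20.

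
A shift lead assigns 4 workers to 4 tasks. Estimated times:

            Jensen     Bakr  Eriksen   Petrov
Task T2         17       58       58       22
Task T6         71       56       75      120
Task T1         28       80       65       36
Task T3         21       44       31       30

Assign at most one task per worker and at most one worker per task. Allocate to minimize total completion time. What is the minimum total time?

This is a one-to-one assignment (minimum-cost bipartite matching).
Optimal: Jensen→Task T1 (28 min), Bakr→Task T6 (56 min), Eriksen→Task T3 (31 min), Petrov→Task T2 (22 min) — total 28+56+31+22 = 137 min.
Next-best assignment: Jensen→Task T2, Bakr→Task T6, Eriksen→Task T3, Petrov→Task T1 = 140 min.

Minimum total: 137 min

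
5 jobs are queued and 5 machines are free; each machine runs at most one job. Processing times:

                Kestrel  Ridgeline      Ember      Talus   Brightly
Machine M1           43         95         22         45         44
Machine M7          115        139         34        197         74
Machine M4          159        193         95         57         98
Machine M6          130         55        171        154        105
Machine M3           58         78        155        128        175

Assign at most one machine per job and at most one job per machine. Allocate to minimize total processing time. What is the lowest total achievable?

Min total: 248 min

Optimal: Kestrel→Machine M3 (58 min), Ridgeline→Machine M6 (55 min), Ember→Machine M7 (34 min), Talus→Machine M4 (57 min), Brightly→Machine M1 (44 min) — total 58+55+34+57+44 = 248 min.
Row-greedy (each job in turn takes its cheapest remaining machine) gives 364 min, worse by 116.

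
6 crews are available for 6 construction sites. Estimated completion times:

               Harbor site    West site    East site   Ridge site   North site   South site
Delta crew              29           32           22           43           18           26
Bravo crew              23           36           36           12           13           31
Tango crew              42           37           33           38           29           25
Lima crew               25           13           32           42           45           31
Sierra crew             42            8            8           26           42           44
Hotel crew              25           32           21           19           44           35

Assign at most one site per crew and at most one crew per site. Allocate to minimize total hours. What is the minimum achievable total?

Minimum total: 101 hours

Optimal: Delta crew→North site (18 hours), Bravo crew→Ridge site (12 hours), Tango crew→South site (25 hours), Lima crew→West site (13 hours), Sierra crew→East site (8 hours), Hotel crew→Harbor site (25 hours) — total 18+12+25+13+8+25 = 101 hours.
Min-entry greedy (repeatedly take the single cheapest remaining cell) gives 109 hours, worse by 8.
No other one-to-one assignment undercuts 101 hours.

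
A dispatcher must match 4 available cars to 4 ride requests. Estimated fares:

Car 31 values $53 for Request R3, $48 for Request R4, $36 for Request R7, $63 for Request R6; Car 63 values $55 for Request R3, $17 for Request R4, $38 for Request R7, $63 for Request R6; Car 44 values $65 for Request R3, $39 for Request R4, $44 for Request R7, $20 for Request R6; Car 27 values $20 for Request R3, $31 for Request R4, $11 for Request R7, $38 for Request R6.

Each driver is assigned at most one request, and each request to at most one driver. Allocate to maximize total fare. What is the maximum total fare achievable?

Optimal: Car 31→Request R6 ($63), Car 63→Request R7 ($38), Car 44→Request R3 ($65), Car 27→Request R4 ($31) — total 63+38+65+31 = $197.
Column-greedy (each request in turn goes to its best remaining driver) gives $189, worse by 8.
Every other assignment is strictly worse.

Maximum total: $197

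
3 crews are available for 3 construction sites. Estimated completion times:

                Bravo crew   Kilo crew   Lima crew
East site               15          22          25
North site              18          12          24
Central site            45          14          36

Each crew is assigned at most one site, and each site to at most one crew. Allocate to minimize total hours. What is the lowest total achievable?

Minimum total: 53 hours

Optimal: Bravo crew→East site (15 hours), Kilo crew→Central site (14 hours), Lima crew→North site (24 hours) — total 15+14+24 = 53 hours.
Every other assignment is strictly worse.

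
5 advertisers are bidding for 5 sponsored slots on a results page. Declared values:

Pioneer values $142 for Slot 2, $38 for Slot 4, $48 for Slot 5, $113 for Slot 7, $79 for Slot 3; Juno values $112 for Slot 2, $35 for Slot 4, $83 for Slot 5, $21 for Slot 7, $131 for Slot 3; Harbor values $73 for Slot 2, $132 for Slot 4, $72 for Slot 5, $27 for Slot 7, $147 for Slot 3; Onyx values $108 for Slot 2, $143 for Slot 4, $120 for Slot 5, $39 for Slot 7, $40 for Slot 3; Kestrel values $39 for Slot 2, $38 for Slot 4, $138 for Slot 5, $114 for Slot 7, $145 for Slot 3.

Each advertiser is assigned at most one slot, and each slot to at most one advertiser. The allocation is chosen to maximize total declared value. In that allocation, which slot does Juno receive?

Juno receives Slot 2.

Optimal: Pioneer→Slot 7 ($113), Juno→Slot 2 ($112), Harbor→Slot 3 ($147), Onyx→Slot 4 ($143), Kestrel→Slot 5 ($138) — total 113+112+147+143+138 = $653.
Row-greedy (each advertiser in turn takes its best remaining slot) gives $639, worse by 14.
Next-best assignment: Pioneer→Slot 2, Juno→Slot 3, Harbor→Slot 4, Onyx→Slot 5, Kestrel→Slot 7 = $639.
Swapping Harbor↔Juno (Harbor→Slot 2 $73, Juno→Slot 3 $131) loses 55.
Juno's own top slot is Slot 3 ($131), but forcing Juno→Slot 3 and reassigning the rest optimally gives only $639 — worse by 14.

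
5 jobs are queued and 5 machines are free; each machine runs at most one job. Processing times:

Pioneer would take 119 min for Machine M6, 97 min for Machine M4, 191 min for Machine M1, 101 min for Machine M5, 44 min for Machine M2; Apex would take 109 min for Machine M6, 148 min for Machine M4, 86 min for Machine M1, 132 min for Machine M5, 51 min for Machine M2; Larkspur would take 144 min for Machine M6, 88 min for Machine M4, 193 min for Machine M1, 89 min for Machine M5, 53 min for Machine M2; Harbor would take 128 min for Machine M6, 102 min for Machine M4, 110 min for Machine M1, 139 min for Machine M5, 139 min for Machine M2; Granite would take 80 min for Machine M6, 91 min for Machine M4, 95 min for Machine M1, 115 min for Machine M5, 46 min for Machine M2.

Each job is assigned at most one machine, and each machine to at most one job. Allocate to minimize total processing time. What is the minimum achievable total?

Optimal: Pioneer→Machine M2 (44 min), Apex→Machine M1 (86 min), Larkspur→Machine M5 (89 min), Harbor→Machine M4 (102 min), Granite→Machine M6 (80 min) — total 44+86+89+102+80 = 401 min.
Row-greedy (each job in turn takes its cheapest remaining machine) gives 461 min, worse by 60.
Next-best assignment: Pioneer→Machine M5, Apex→Machine M1, Larkspur→Machine M2, Harbor→Machine M4, Granite→Machine M6 = 422 min.
Swapping Apex↔Larkspur (Apex→Machine M5 132 min, Larkspur→Machine M1 193 min) adds 150.

Minimum total: 401 min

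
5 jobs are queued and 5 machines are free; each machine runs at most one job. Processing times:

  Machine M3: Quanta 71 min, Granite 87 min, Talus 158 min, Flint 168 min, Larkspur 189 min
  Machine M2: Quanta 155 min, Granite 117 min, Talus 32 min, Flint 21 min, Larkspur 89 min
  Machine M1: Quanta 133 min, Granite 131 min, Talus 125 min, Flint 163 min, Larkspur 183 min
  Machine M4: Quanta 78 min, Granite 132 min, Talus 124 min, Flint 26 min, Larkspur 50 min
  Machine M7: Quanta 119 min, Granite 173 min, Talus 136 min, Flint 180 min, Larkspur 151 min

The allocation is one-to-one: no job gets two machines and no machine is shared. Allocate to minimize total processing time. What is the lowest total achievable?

Minimum total: 402 min

This is the linear assignment problem.
Optimal: Quanta→Machine M7 (119 min), Granite→Machine M3 (87 min), Talus→Machine M1 (125 min), Flint→Machine M2 (21 min), Larkspur→Machine M4 (50 min) — total 119+87+125+21+50 = 402 min.
Row-greedy (each job in turn takes its cheapest remaining machine) gives 626 min, worse by 224.
Swapping Granite↔Quanta (Granite→Machine M7 173 min, Quanta→Machine M3 71 min) adds 38.
Every other assignment is strictly worse.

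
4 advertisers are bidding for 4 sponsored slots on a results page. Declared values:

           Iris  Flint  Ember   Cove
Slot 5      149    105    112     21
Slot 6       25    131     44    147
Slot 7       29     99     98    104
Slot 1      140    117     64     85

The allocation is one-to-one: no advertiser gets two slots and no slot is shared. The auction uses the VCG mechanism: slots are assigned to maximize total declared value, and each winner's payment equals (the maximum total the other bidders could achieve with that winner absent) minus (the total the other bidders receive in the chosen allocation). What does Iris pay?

Efficient allocation: Iris→Slot 5 ($149), Flint→Slot 1 ($117), Ember→Slot 7 ($98), Cove→Slot 6 ($147); total welfare W = $511.
Iris receives Slot 5 at value $149, so the others get W − 149 = $362.
Without Iris: best allocation of the remaining 3 bidders over all 4 slots is Flint→Slot 1 ($117), Ember→Slot 5 ($112), Cove→Slot 6 ($147), total $376.
VCG payment = (others' best without Iris) − (others' welfare with Iris) = 376 − 362 = $14.

Iris pays $14.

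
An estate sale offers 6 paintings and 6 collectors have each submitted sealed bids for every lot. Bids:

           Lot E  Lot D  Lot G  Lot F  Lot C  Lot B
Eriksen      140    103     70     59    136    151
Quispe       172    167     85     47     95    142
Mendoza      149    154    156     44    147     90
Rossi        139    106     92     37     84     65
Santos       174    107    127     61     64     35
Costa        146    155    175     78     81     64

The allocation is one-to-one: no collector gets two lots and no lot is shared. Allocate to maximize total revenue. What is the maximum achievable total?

Maximum total: $851

Optimal: Eriksen→Lot B ($151), Quispe→Lot D ($167), Mendoza→Lot C ($147), Rossi→Lot F ($37), Santos→Lot E ($174), Costa→Lot G ($175) — total 151+167+147+37+174+175 = $851.
Next-best assignment: Eriksen→Lot B, Quispe→Lot D, Mendoza→Lot C, Rossi→Lot E, Santos→Lot F, Costa→Lot G = $840.
Swapping Costa↔Mendoza (Costa→Lot C $81, Mendoza→Lot G $156) loses 85.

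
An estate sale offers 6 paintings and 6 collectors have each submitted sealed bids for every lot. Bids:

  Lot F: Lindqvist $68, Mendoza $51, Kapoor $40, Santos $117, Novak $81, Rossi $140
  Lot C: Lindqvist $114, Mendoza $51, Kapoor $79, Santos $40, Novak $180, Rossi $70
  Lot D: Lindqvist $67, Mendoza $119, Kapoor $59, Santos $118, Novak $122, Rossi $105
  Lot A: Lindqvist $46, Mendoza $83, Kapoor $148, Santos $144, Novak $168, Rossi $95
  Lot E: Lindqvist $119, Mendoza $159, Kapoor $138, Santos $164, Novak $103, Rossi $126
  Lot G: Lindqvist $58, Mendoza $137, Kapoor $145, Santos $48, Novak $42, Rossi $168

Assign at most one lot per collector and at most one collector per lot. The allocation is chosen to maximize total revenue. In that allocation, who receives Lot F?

Santos receives Lot F.

Optimal: Lindqvist→Lot E ($119), Mendoza→Lot D ($119), Kapoor→Lot A ($148), Santos→Lot F ($117), Novak→Lot C ($180), Rossi→Lot G ($168) — total 119+119+148+117+180+168 = $851.
Column-greedy (each lot in turn goes to its best remaining collector) gives $809, worse by 42.
No other one-to-one assignment exceeds $851.
Santos's own top lot is Lot E ($164), but forcing Santos→Lot E and reassigning the rest optimally gives only $850 — worse by 1.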